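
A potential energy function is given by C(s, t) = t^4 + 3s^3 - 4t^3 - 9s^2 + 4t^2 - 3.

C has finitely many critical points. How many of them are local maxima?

1

C separates as a function of s plus a function of t, so ∇C=0 decouples.
∂C/∂s = 9s(s - 2) = 0 at s ∈ {0, 2}; ∂C/∂t = 4t(t - 2)(t - 1) = 0 at t ∈ {0, 1, 2}.
The Hessian is diagonal: diag(C_ss, C_tt). Second derivatives: C_ss(0)=-18, C_ss(2)=18; C_tt(0)=8, C_tt(1)=-4, C_tt(2)=8.
Local maxima occur where both diagonal entries negative: (0, 1). Count: 1.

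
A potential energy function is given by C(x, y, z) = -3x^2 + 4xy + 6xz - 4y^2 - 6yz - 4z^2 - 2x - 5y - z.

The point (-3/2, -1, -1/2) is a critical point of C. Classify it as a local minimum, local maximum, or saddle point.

local maximum

The Hessian is constant: H = [[-6, 4, 6], [4, -8, -6], [6, -6, -8]].
Leading principal minors: Δ₁ = -6, Δ₂ = 32, Δ₃ = -40.
The minors alternate sign starting negative (−, +, −), so H is negative definite: a local maximum.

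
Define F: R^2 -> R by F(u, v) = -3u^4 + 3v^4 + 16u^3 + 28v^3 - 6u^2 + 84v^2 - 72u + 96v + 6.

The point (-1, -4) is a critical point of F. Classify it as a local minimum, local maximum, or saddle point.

The mixed partial ∂²F/∂u∂v is 0, so the Hessian at any point is diag(F_uu, F_vv) = diag(12(-3u^2 + 8u - 1), 12(3v^2 + 14v + 14)).
At (-1, -4): H = diag(-144, 72).
The eigenvalues have opposite signs, so H is indefinite: a saddle point.

saddle point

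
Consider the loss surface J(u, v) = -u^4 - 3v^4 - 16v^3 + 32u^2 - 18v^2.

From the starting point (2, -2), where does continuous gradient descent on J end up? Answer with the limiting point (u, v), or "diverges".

J is separable, so gradient descent decouples: u follows -∂J/∂u, v follows -∂J/∂v.
∂J/∂u = -4u(u - 4)(u + 4); at u=2 this is 96, so u decreases.
∂J/∂v = -12v(v + 1)(v + 3); at v=-2 this is -24, so v increases.
u converges to its nearest critical value 0 (a local min of the u-part); v converges to -1. The iterate converges to (0, -1).

(0, -1)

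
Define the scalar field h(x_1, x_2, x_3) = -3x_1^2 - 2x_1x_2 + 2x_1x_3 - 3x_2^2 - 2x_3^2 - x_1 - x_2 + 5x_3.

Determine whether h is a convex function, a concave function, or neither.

h is quadratic, so its Hessian is the constant matrix H = [[-6, -2, 2], [-2, -6, 0], [2, 0, -4]].
Leading principal minors: -6, 32, -104.
Signs alternate −, +, − ⇒ H ≺ 0 ⇒ concave.

concave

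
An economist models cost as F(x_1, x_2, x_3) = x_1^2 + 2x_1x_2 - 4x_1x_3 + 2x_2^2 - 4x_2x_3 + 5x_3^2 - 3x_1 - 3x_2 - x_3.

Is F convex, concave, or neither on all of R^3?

convex

F is quadratic, so its Hessian is the constant matrix H = [[2, 2, -4], [2, 4, -4], [-4, -4, 10]].
Leading principal minors: 2, 4, 8.
All positive ⇒ H ≻ 0 ⇒ convex.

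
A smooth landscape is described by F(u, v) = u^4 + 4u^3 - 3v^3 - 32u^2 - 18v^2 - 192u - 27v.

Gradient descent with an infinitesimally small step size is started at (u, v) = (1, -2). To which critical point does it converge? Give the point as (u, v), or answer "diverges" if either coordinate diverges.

F is separable, so gradient descent decouples: u follows -∂F/∂u, v follows -∂F/∂v.
∂F/∂u = 4(u - 4)(u + 3)(u + 4); at u=1 this is -240, so u increases.
∂F/∂v = -9(v + 1)(v + 3); at v=-2 this is 9, so v decreases.
u converges to its nearest critical value 4 (a local min of the u-part); v converges to -3. The iterate converges to (4, -3).

(4, -3)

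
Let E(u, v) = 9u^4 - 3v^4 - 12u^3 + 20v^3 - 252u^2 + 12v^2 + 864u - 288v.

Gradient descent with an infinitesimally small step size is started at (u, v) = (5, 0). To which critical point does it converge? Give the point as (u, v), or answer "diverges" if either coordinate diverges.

E is separable, so gradient descent decouples: u follows -∂E/∂u, v follows -∂E/∂v.
∂E/∂u = 36(u - 3)(u - 2)(u + 4); at u=5 this is 1944, so u decreases.
∂E/∂v = -12(v - 4)(v - 3)(v + 2); at v=0 this is -288, so v increases.
u converges to its nearest critical value 3 (a local min of the u-part); v converges to 3. The iterate converges to (3, 3).

(3, 3)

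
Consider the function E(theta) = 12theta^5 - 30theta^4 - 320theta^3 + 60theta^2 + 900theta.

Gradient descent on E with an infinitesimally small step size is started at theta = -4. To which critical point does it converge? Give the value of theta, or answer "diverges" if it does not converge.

E'(theta) = 60(theta - 5)(theta - 1)(theta + 1)(theta + 3), so E'(-4) = 8100.
Gradient descent moves in the -E' direction, i.e. theta is decreasing.
There is no critical point below theta=-4, and E' keeps the same sign, so the iterate runs off to −∞.

diverges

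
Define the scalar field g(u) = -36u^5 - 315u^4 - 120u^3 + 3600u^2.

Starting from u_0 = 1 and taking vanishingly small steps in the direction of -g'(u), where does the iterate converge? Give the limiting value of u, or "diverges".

g'(u) = -180u(u - 2)(u + 4)(u + 5), so g'(1) = 5400.
Gradient descent moves in the -g' direction, i.e. u is decreasing.
The nearest critical point in that direction is u = 0, where g'' = 7200 > 0 (a local minimum). The iterate converges there.

0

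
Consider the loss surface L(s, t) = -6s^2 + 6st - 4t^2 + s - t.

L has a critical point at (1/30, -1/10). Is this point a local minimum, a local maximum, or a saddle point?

local maximum

The Hessian of L is constant: H = [[-12, 6], [6, -8]].
det(H) = (-12)·(-8) − 6² = 60.
det(H) > 0 and tr(H) = -20 < 0, so H is negative definite and the point is a local maximum.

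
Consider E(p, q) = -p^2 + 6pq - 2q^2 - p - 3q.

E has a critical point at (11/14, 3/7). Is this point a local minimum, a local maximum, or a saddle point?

The Hessian of E is constant: H = [[-2, 6], [6, -4]].
det(H) = (-2)·(-4) − 6² = -28.
Since det(H) < 0, H is indefinite and the critical point is a saddle point.

saddle point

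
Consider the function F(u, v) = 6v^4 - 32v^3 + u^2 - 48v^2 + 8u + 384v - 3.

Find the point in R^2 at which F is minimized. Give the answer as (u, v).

(-4, -2)

F(u,v) separates as P(u) + Q(v) − 3, so its minimum is min P + min Q − 3.
P'(u) = 2u + 8 vanishes at u ∈ {-4}; Q'(v) = 24(v - 4)(v - 2)(v + 2) vanishes at v ∈ {-2, 2, 4}.
Local minima of P (where P''>0): P(-4)=-16. Local minima of Q: Q(-2)=-608, Q(4)=256.
So the global minimum of F is P(-4) + Q(-2) − 3 = -16 − 608 − 3 = -627, attained at (-4, -2).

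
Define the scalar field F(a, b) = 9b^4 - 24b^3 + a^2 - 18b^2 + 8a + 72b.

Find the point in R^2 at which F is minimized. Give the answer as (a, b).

F(a,b) separates as P(a) + Q(b), so its minimum is min P + min Q.
P'(a) = 2a + 8 vanishes at a ∈ {-4}; Q'(b) = 36(b - 2)(b - 1)(b + 1) vanishes at b ∈ {-1, 1, 2}.
Local minima of P (where P''>0): P(-4)=-16. Local minima of Q: Q(-1)=-57, Q(2)=24.
So the global minimum of F is P(-4) + Q(-1) = -16 − 57 = -73, attained at (-4, -1).

(-4, -1)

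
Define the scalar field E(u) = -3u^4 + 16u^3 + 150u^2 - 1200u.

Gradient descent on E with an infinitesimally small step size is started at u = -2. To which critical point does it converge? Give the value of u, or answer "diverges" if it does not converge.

4

E'(u) = -12(u - 5)(u - 4)(u + 5), so E'(-2) = -1512.
Gradient descent moves in the -E' direction, i.e. u is increasing.
The nearest critical point in that direction is u = 4, where E'' = 108 > 0 (a local minimum). The iterate converges there.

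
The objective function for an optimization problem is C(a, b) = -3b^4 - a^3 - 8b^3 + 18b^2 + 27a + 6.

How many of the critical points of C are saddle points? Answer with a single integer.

C separates as a function of a plus a function of b, so ∇C=0 decouples.
∂C/∂a = -3(a - 3)(a + 3) = 0 at a ∈ {-3, 3}; ∂C/∂b = -12b(b - 1)(b + 3) = 0 at b ∈ {-3, 0, 1}.
The Hessian is diagonal: diag(C_aa, C_bb). Second derivatives: C_aa(-3)=18, C_aa(3)=-18; C_bb(-3)=-144, C_bb(0)=36, C_bb(1)=-48.
Saddle points occur where the two diagonal entries have opposite signs: (-3, -3), (-3, 1), (3, 0). Count: 3.

3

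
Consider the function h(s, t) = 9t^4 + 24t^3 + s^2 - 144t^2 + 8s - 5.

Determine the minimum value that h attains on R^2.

-1557

h(s,t) separates as P(s) + Q(t) − 5, so its minimum is min P + min Q − 5.
P'(s) = 2s + 8 vanishes at s ∈ {-4}; Q'(t) = 36t(t - 2)(t + 4) vanishes at t ∈ {-4, 0, 2}.
Local minima of P (where P''>0): P(-4)=-16. Local minima of Q: Q(-4)=-1536, Q(2)=-240.
So the global minimum of h is P(-4) + Q(-4) − 5 = -16 − 1536 − 5 = -1557, attained at (-4, -4).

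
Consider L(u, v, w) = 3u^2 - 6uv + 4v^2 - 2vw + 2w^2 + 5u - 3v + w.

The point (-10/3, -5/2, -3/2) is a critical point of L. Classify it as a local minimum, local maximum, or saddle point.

local minimum

The Hessian is constant: H = [[6, -6, 0], [-6, 8, -2], [0, -2, 4]].
Leading principal minors: Δ₁ = 6, Δ₂ = 12, Δ₃ = 24.
All leading minors are positive, so H is positive definite: a local minimum.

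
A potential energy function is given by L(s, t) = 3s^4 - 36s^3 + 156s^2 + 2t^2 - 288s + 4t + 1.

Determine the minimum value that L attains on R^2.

-193

L(s,t) separates as P(s) + Q(t) + 1, so its minimum is min P + min Q + 1.
P'(s) = 12(s - 4)(s - 3)(s - 2) vanishes at s ∈ {2, 3, 4}; Q'(t) = 4(t + 1) vanishes at t ∈ {-1}.
Local minima of P (where P''>0): P(2)=-192, P(4)=-192. Local minima of Q: Q(-1)=-2.
So the global minimum of L is P(2) + Q(-1) + 1 = -192 − 2 + 1 = -193, attained at (2, -1).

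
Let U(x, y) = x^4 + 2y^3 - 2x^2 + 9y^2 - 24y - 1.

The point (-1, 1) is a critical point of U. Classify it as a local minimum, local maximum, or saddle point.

The mixed partial ∂²U/∂x∂y is 0, so the Hessian at any point is diag(U_xx, U_yy) = diag(4(3x^2 - 1), 6(2y + 3)).
At (-1, 1): H = diag(8, 30).
Both eigenvalues are positive, so H is positive definite: a local minimum.

local minimum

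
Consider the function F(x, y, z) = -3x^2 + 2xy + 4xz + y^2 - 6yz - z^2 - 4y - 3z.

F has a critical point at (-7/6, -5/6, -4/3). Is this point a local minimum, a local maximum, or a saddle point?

saddle point

The Hessian is constant: H = [[-6, 2, 4], [2, 2, -6], [4, -6, -2]].
Leading principal minors: Δ₁ = -6, Δ₂ = -16, Δ₃ = 120.
The minors fit neither the all-positive nor the alternating-sign pattern, so H is indefinite: a saddle point.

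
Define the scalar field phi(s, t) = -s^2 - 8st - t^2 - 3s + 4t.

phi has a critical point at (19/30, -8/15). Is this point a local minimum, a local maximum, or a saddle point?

The Hessian of phi is constant: H = [[-2, -8], [-8, -2]].
det(H) = (-2)·(-2) − (-8)² = -60.
Since det(H) < 0, H is indefinite and the critical point is a saddle point.

saddle point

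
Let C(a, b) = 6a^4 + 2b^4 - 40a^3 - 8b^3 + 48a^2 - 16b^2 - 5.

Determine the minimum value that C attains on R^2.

C(a,b) separates as P(a) + Q(b) − 5, so its minimum is min P + min Q − 5.
P'(a) = 24a(a - 4)(a - 1) vanishes at a ∈ {0, 1, 4}; Q'(b) = 8b(b - 4)(b + 1) vanishes at b ∈ {-1, 0, 4}.
Local minima of P (where P''>0): P(0)=0, P(4)=-256. Local minima of Q: Q(-1)=-6, Q(4)=-256.
So the global minimum of C is P(4) + Q(4) − 5 = -256 − 256 − 5 = -517, attained at (4, 4).

-517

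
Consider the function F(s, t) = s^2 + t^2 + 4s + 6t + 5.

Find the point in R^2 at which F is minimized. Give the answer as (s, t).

(-2, -3)

F(s,t) separates as P(s) + Q(t) + 5, so its minimum is min P + min Q + 5.
P'(s) = 2s + 4 vanishes at s ∈ {-2}; Q'(t) = 2(t + 3) vanishes at t ∈ {-3}.
Local minima of P (where P''>0): P(-2)=-4. Local minima of Q: Q(-3)=-9.
So the global minimum of F is P(-2) + Q(-3) + 5 = -4 − 9 + 5 = -8, attained at (-2, -3).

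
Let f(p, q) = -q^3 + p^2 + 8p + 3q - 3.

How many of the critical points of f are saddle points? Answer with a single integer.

1

f separates as a function of p plus a function of q, so ∇f=0 decouples.
∂f/∂p = 2(p + 4) = 0 at p ∈ {-4}; ∂f/∂q = -3(q - 1)(q + 1) = 0 at q ∈ {-1, 1}.
The Hessian is diagonal: diag(f_pp, f_qq). Second derivatives: f_pp(-4)=2; f_qq(-1)=6, f_qq(1)=-6.
Saddle points occur where the two diagonal entries have opposite signs: (-4, 1). Count: 1.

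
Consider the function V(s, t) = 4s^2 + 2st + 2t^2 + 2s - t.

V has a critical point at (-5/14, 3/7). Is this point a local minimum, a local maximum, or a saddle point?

The Hessian of V is constant: H = [[8, 2], [2, 4]].
det(H) = 8·4 − 2² = 28.
det(H) > 0 and tr(H) = 12 > 0, so H is positive definite and the point is a local minimum.

local minimum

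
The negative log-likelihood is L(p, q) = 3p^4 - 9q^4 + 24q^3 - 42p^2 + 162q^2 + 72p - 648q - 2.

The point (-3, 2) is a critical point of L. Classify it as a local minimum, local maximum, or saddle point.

local minimum

The mixed partial ∂²L/∂p∂q is 0, so the Hessian at any point is diag(L_pp, L_qq) = diag(12(3p^2 - 7), 36(-3q^2 + 4q + 9)).
At (-3, 2): H = diag(240, 180).
Both eigenvalues are positive, so H is positive definite: a local minimum.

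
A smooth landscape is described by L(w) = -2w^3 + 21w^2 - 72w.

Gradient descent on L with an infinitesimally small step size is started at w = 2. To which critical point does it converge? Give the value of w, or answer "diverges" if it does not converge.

3

L'(w) = -6(w - 4)(w - 3), so L'(2) = -12.
Gradient descent moves in the -L' direction, i.e. w is increasing.
The nearest critical point in that direction is w = 3, where L'' = 6 > 0 (a local minimum). The iterate converges there.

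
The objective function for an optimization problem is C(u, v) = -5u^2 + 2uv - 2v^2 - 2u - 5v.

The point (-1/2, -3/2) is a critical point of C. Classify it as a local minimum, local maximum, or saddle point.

The Hessian of C is constant: H = [[-10, 2], [2, -4]].
det(H) = (-10)·(-4) − 2² = 36.
det(H) > 0 and tr(H) = -14 < 0, so H is negative definite and the point is a local maximum.

local maximum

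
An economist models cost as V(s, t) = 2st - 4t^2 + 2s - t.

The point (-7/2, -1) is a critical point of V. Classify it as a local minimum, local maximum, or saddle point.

The Hessian of V is constant: H = [[0, 2], [2, -8]].
det(H) = 0·(-8) − 2² = -4.
Since det(H) < 0, H is indefinite and the critical point is a saddle point.

saddle point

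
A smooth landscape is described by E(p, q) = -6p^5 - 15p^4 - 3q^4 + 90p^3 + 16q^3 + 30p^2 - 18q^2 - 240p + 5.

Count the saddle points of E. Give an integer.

E separates as a function of p plus a function of q, so ∇E=0 decouples.
∂E/∂p = -30(p - 2)(p - 1)(p + 1)(p + 4) = 0 at p ∈ {-4, -1, 1, 2}; ∂E/∂q = -12q(q - 3)(q - 1) = 0 at q ∈ {0, 1, 3}.
The Hessian is diagonal: diag(E_pp, E_qq). Second derivatives: E_pp(-4)=2700, E_pp(-1)=-540, E_pp(1)=300, E_pp(2)=-540; E_qq(0)=-36, E_qq(1)=24, E_qq(3)=-72.
Saddle points occur where the two diagonal entries have opposite signs: (-4, 0), (-4, 3), (-1, 1), (1, 0), (1, 3), (2, 1). Count: 6.

6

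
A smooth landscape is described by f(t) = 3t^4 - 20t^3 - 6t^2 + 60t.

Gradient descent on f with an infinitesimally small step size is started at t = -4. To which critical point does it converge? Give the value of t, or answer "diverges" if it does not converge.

f'(t) = 12(t - 5)(t - 1)(t + 1), so f'(-4) = -1620.
Gradient descent moves in the -f' direction, i.e. t is increasing.
The nearest critical point in that direction is t = -1, where f'' = 144 > 0 (a local minimum). The iterate converges there.

-1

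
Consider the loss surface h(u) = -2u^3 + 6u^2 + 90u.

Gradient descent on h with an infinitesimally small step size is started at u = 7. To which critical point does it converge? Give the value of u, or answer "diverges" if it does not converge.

diverges

h'(u) = -6(u - 5)(u + 3), so h'(7) = -120.
Gradient descent moves in the -h' direction, i.e. u is increasing.
There is no critical point above u=7, and h' keeps the same sign, so the iterate runs off to +∞.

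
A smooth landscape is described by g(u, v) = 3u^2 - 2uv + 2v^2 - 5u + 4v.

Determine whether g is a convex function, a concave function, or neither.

convex

g is quadratic, so its Hessian is the constant matrix H = [[6, -2], [-2, 4]].
det(H) = 20, tr(H) = 10.
det(H) > 0 and tr(H) > 0, so H is positive definite everywhere: convex.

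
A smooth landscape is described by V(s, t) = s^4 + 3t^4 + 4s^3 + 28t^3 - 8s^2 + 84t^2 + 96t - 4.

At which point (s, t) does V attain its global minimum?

V(s,t) separates as P(s) + Q(t) − 4, so its minimum is min P + min Q − 4.
P'(s) = 4s(s - 1)(s + 4) vanishes at s ∈ {-4, 0, 1}; Q'(t) = 12(t + 1)(t + 2)(t + 4) vanishes at t ∈ {-4, -2, -1}.
Local minima of P (where P''>0): P(-4)=-128, P(1)=-3. Local minima of Q: Q(-4)=-64, Q(-1)=-37.
So the global minimum of V is P(-4) + Q(-4) − 4 = -128 − 64 − 4 = -196, attained at (-4, -4).

(-4, -4)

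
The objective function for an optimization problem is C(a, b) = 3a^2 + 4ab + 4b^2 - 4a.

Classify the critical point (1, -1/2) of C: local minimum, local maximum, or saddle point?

local minimum

The Hessian of C is constant: H = [[6, 4], [4, 8]].
det(H) = 6·8 − 4² = 32.
det(H) > 0 and tr(H) = 14 > 0, so H is positive definite and the point is a local minimum.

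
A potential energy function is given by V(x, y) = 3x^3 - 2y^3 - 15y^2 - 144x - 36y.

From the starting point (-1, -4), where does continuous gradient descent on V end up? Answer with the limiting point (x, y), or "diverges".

V is separable, so gradient descent decouples: x follows -∂V/∂x, y follows -∂V/∂y.
∂V/∂x = 9(x - 4)(x + 4); at x=-1 this is -135, so x increases.
∂V/∂y = -6(y + 2)(y + 3); at y=-4 this is -12, so y increases.
x converges to its nearest critical value 4 (a local min of the x-part); y converges to -3. The iterate converges to (4, -3).

(4, -3)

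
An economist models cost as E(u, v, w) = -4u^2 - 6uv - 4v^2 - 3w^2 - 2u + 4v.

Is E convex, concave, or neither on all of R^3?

concave

E is quadratic, so its Hessian is the constant matrix H = [[-8, -6, 0], [-6, -8, 0], [0, 0, -6]].
Leading principal minors: -8, 28, -168.
Signs alternate −, +, − ⇒ H ≺ 0 ⇒ concave.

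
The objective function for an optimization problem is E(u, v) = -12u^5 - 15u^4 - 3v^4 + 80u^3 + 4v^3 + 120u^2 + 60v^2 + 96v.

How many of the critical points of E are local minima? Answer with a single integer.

E separates as a function of u plus a function of v, so ∇E=0 decouples.
∂E/∂u = -60u(u - 2)(u + 1)(u + 2) = 0 at u ∈ {-2, -1, 0, 2}; ∂E/∂v = -12(v - 4)(v + 1)(v + 2) = 0 at v ∈ {-2, -1, 4}.
The Hessian is diagonal: diag(E_uu, E_vv). Second derivatives: E_uu(-2)=480, E_uu(-1)=-180, E_uu(0)=240, E_uu(2)=-1440; E_vv(-2)=-72, E_vv(-1)=60, E_vv(4)=-360.
Local minima occur where both diagonal entries positive: (-2, -1), (0, -1). Count: 2.

2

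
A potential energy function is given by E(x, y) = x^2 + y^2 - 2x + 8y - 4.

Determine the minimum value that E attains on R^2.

E(x,y) separates as P(x) + Q(y) − 4, so its minimum is min P + min Q − 4.
P'(x) = 2x - 2 vanishes at x ∈ {1}; Q'(y) = 2y + 8 vanishes at y ∈ {-4}.
Local minima of P (where P''>0): P(1)=-1. Local minima of Q: Q(-4)=-16.
So the global minimum of E is P(1) + Q(-4) − 4 = -1 − 16 − 4 = -21, attained at (1, -4).

-21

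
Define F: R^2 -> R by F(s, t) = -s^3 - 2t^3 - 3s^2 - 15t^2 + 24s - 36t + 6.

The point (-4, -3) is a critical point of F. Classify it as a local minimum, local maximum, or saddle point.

local minimum

The mixed partial ∂²F/∂s∂t is 0, so the Hessian at any point is diag(F_ss, F_tt) = diag(-6(s + 1), -6(2t + 5)).
At (-4, -3): H = diag(18, 6).
Both eigenvalues are positive, so H is positive definite: a local minimum.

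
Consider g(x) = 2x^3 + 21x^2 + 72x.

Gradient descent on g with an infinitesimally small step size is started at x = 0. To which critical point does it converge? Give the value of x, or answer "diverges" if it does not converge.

g'(x) = 6(x + 3)(x + 4), so g'(0) = 72.
Gradient descent moves in the -g' direction, i.e. x is decreasing.
The nearest critical point in that direction is x = -3, where g'' = 6 > 0 (a local minimum). The iterate converges there.

-3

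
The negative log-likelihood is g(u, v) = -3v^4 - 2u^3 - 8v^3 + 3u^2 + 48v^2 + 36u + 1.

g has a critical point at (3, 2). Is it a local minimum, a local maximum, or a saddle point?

local maximum

The mixed partial ∂²g/∂u∂v is 0, so the Hessian at any point is diag(g_uu, g_vv) = diag(6(-2u + 1), 12(-3v^2 - 4v + 8)).
At (3, 2): H = diag(-30, -144).
Both eigenvalues are negative, so H is negative definite: a local maximum.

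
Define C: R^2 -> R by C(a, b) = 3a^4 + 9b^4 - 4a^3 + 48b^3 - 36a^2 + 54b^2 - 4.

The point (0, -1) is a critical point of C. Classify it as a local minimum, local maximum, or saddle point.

local maximum

The mixed partial ∂²C/∂a∂b is 0, so the Hessian at any point is diag(C_aa, C_bb) = diag(12(3a^2 - 2a - 6), 36(3b^2 + 8b + 3)).
At (0, -1): H = diag(-72, -72).
Both eigenvalues are negative, so H is negative definite: a local maximum.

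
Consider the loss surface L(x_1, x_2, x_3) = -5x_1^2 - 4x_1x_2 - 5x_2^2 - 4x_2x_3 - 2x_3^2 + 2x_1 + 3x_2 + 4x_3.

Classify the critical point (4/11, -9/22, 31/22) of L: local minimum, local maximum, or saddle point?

local maximum

The Hessian is constant: H = [[-10, -4, 0], [-4, -10, -4], [0, -4, -4]].
Leading principal minors: Δ₁ = -10, Δ₂ = 84, Δ₃ = -176.
The minors alternate sign starting negative (−, +, −), so H is negative definite: a local maximum.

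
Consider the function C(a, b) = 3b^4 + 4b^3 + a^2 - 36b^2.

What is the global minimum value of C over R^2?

-189

C(a,b) separates as P(a) + Q(b), so its minimum is min P + min Q.
P'(a) = 2a vanishes at a ∈ {0}; Q'(b) = 12b(b - 2)(b + 3) vanishes at b ∈ {-3, 0, 2}.
Local minima of P (where P''>0): P(0)=0. Local minima of Q: Q(-3)=-189, Q(2)=-64.
So the global minimum of C is P(0) + Q(-3) = 0 − 189 = -189, attained at (0, -3).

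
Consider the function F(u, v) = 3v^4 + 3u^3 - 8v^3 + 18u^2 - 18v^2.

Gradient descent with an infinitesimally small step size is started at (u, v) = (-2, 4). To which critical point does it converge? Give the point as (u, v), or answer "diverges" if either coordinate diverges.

(0, 3)

F is separable, so gradient descent decouples: u follows -∂F/∂u, v follows -∂F/∂v.
∂F/∂u = 9u(u + 4); at u=-2 this is -36, so u increases.
∂F/∂v = 12v(v - 3)(v + 1); at v=4 this is 240, so v decreases.
u converges to its nearest critical value 0 (a local min of the u-part); v converges to 3. The iterate converges to (0, 3).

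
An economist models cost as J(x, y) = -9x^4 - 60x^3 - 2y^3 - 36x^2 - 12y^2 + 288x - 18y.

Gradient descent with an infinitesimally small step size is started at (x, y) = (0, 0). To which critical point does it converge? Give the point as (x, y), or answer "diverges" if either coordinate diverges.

J is separable, so gradient descent decouples: x follows -∂J/∂x, y follows -∂J/∂y.
∂J/∂x = -36(x - 1)(x + 2)(x + 4); at x=0 this is 288, so x decreases.
∂J/∂y = -6(y + 1)(y + 3); at y=0 this is -18, so y increases.
The y-coordinate has no critical point in that direction and runs off to infinity.

diverges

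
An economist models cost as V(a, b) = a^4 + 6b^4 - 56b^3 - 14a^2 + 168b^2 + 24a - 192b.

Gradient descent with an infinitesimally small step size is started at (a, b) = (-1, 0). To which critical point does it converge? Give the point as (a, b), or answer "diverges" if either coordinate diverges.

(-3, 1)

V is separable, so gradient descent decouples: a follows -∂V/∂a, b follows -∂V/∂b.
∂V/∂a = 4(a - 2)(a - 1)(a + 3); at a=-1 this is 48, so a decreases.
∂V/∂b = 24(b - 4)(b - 2)(b - 1); at b=0 this is -192, so b increases.
a converges to its nearest critical value -3 (a local min of the a-part); b converges to 1. The iterate converges to (-3, 1).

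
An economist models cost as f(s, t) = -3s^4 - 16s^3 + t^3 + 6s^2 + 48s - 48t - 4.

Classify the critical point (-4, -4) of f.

local maximum

The mixed partial ∂²f/∂s∂t is 0, so the Hessian at any point is diag(f_ss, f_tt) = diag(12(-3s^2 - 8s + 1), 6t).
At (-4, -4): H = diag(-180, -24).
Both eigenvalues are negative, so H is negative definite: a local maximum.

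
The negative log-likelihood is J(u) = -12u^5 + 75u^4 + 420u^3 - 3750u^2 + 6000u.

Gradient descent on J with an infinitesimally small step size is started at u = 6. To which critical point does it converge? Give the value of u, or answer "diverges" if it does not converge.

J'(u) = -60(u - 5)(u - 4)(u - 1)(u + 5), so J'(6) = -6600.
Gradient descent moves in the -J' direction, i.e. u is increasing.
There is no critical point above u=6, and J' keeps the same sign, so the iterate runs off to +∞.

diverges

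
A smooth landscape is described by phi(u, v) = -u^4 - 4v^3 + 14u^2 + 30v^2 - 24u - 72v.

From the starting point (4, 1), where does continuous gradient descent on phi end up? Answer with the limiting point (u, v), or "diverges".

phi is separable, so gradient descent decouples: u follows -∂phi/∂u, v follows -∂phi/∂v.
∂phi/∂u = -4(u - 2)(u - 1)(u + 3); at u=4 this is -168, so u increases.
∂phi/∂v = -12(v - 3)(v - 2); at v=1 this is -24, so v increases.
The u-coordinate has no critical point in that direction and runs off to infinity.

diverges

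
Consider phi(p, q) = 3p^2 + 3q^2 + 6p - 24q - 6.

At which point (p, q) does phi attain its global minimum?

phi(p,q) separates as A(p) + B(q) − 6, so its minimum is min A + min B − 6.
A'(p) = 6p + 6 vanishes at p ∈ {-1}; B'(q) = 6q - 24 vanishes at q ∈ {4}.
Local minima of A (where A''>0): A(-1)=-3. Local minima of B: B(4)=-48.
So the global minimum of phi is A(-1) + B(4) − 6 = -3 − 48 − 6 = -57, attained at (-1, 4).

(-1, 4)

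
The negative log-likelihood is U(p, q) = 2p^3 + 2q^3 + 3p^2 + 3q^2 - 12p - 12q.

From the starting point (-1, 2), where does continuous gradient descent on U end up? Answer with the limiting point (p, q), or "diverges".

U is separable, so gradient descent decouples: p follows -∂U/∂p, q follows -∂U/∂q.
∂U/∂p = 6(p - 1)(p + 2); at p=-1 this is -12, so p increases.
∂U/∂q = 6(q - 1)(q + 2); at q=2 this is 24, so q decreases.
p converges to its nearest critical value 1 (a local min of the p-part); q converges to 1. The iterate converges to (1, 1).

(1, 1)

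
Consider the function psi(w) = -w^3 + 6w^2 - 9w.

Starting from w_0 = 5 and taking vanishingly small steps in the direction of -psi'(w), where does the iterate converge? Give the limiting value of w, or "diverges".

diverges

psi'(w) = -3(w - 3)(w - 1), so psi'(5) = -24.
Gradient descent moves in the -psi' direction, i.e. w is increasing.
There is no critical point above w=5, and psi' keeps the same sign, so the iterate runs off to +∞.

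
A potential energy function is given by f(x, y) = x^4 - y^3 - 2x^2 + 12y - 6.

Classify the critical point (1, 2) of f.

saddle point

The mixed partial ∂²f/∂x∂y is 0, so the Hessian at any point is diag(f_xx, f_yy) = diag(4(3x^2 - 1), -6y).
At (1, 2): H = diag(8, -12).
The eigenvalues have opposite signs, so H is indefinite: a saddle point.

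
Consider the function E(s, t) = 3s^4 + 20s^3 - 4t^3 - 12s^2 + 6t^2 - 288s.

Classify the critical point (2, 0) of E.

local minimum

The mixed partial ∂²E/∂s∂t is 0, so the Hessian at any point is diag(E_ss, E_tt) = diag(12(3s^2 + 10s - 2), 12(-2t + 1)).
At (2, 0): H = diag(360, 12).
Both eigenvalues are positive, so H is positive definite: a local minimum.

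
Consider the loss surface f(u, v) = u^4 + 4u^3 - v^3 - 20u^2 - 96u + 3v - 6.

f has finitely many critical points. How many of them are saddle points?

3

f separates as a function of u plus a function of v, so ∇f=0 decouples.
∂f/∂u = 4(u - 3)(u + 2)(u + 4) = 0 at u ∈ {-4, -2, 3}; ∂f/∂v = -3(v - 1)(v + 1) = 0 at v ∈ {-1, 1}.
The Hessian is diagonal: diag(f_uu, f_vv). Second derivatives: f_uu(-4)=56, f_uu(-2)=-40, f_uu(3)=140; f_vv(-1)=6, f_vv(1)=-6.
Saddle points occur where the two diagonal entries have opposite signs: (-4, 1), (-2, -1), (3, 1). Count: 3.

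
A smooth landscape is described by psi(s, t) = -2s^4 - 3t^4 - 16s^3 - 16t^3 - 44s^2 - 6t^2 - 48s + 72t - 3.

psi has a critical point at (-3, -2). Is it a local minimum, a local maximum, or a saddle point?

saddle point

The mixed partial ∂²psi/∂s∂t is 0, so the Hessian at any point is diag(psi_ss, psi_tt) = diag(-8(3s^2 + 12s + 11), -12(3t^2 + 8t + 1)).
At (-3, -2): H = diag(-16, 36).
The eigenvalues have opposite signs, so H is indefinite: a saddle point.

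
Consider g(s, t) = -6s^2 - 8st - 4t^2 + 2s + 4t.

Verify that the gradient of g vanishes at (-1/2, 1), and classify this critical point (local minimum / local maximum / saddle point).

∇g = (-12s - 8t + 2, -8s - 8t + 4); substituting (-1/2, 1) gives ∇g = (0, 0), so (-1/2, 1) is indeed a critical point.
The Hessian of g is constant: H = [[-12, -8], [-8, -8]].
det(H) = (-12)·(-8) − (-8)² = 32.
det(H) > 0 and tr(H) = -20 < 0, so H is negative definite and the point is a local maximum.

local maximum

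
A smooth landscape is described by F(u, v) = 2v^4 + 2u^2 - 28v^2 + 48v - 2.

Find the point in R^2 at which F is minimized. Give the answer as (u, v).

(0, -3)

F(u,v) separates as P(u) + Q(v) − 2, so its minimum is min P + min Q − 2.
P'(u) = 4u vanishes at u ∈ {0}; Q'(v) = 8(v - 2)(v - 1)(v + 3) vanishes at v ∈ {-3, 1, 2}.
Local minima of P (where P''>0): P(0)=0. Local minima of Q: Q(-3)=-234, Q(2)=16.
So the global minimum of F is P(0) + Q(-3) − 2 = 0 − 234 − 2 = -236, attained at (0, -3).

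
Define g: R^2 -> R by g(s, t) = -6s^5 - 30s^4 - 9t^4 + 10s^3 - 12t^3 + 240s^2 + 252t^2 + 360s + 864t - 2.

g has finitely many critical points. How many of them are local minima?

g separates as a function of s plus a function of t, so ∇g=0 decouples.
∂g/∂s = -30(s - 2)(s + 1)(s + 2)(s + 3) = 0 at s ∈ {-3, -2, -1, 2}; ∂g/∂t = -36(t - 4)(t + 2)(t + 3) = 0 at t ∈ {-3, -2, 4}.
The Hessian is diagonal: diag(g_ss, g_tt). Second derivatives: g_ss(-3)=300, g_ss(-2)=-120, g_ss(-1)=180, g_ss(2)=-1800; g_tt(-3)=-252, g_tt(-2)=216, g_tt(4)=-1512.
Local minima occur where both diagonal entries positive: (-3, -2), (-1, -2). Count: 2.

2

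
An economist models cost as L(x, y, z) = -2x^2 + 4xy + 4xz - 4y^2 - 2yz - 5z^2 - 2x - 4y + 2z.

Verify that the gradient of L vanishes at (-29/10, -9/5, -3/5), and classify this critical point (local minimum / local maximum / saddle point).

∇L = (-4x + 4y + 4z - 2, 4x - 8y - 2z - 4, 4x - 2y - 10z + 2); substituting (-29/10, -9/5, -3/5) gives ∇L = (0, 0, 0), so (-29/10, -9/5, -3/5) is indeed a critical point.
The Hessian is constant: H = [[-4, 4, 4], [4, -8, -2], [4, -2, -10]].
Leading principal minors: Δ₁ = -4, Δ₂ = 16, Δ₃ = -80.
The minors alternate sign starting negative (−, +, −), so H is negative definite: a local maximum.

local maximum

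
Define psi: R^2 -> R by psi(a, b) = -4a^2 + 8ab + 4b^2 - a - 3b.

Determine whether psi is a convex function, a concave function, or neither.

neither

psi is quadratic, so its Hessian is the constant matrix H = [[-8, 8], [8, 8]].
det(H) = -128, tr(H) = 0.
det(H) < 0, so H is indefinite: neither convex nor concave.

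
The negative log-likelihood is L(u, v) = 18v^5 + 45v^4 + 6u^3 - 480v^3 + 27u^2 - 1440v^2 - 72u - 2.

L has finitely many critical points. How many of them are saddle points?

4

L separates as a function of u plus a function of v, so ∇L=0 decouples.
∂L/∂u = 18(u - 1)(u + 4) = 0 at u ∈ {-4, 1}; ∂L/∂v = 90v(v - 4)(v + 2)(v + 4) = 0 at v ∈ {-4, -2, 0, 4}.
The Hessian is diagonal: diag(L_uu, L_vv). Second derivatives: L_uu(-4)=-90, L_uu(1)=90; L_vv(-4)=-5760, L_vv(-2)=2160, L_vv(0)=-2880, L_vv(4)=17280.
Saddle points occur where the two diagonal entries have opposite signs: (-4, -2), (-4, 4), (1, -4), (1, 0). Count: 4.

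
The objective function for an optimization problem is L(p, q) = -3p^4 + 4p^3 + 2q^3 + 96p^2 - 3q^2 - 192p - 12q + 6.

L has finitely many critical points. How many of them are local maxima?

L separates as a function of p plus a function of q, so ∇L=0 decouples.
∂L/∂p = -12(p - 4)(p - 1)(p + 4) = 0 at p ∈ {-4, 1, 4}; ∂L/∂q = 6(q - 2)(q + 1) = 0 at q ∈ {-1, 2}.
The Hessian is diagonal: diag(L_pp, L_qq). Second derivatives: L_pp(-4)=-480, L_pp(1)=180, L_pp(4)=-288; L_qq(-1)=-18, L_qq(2)=18.
Local maxima occur where both diagonal entries negative: (-4, -1), (4, -1). Count: 2.

2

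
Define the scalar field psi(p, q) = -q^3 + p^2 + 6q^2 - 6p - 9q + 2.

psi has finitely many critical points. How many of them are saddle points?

1

psi separates as a function of p plus a function of q, so ∇psi=0 decouples.
∂psi/∂p = 2(p - 3) = 0 at p ∈ {3}; ∂psi/∂q = -3(q - 3)(q - 1) = 0 at q ∈ {1, 3}.
The Hessian is diagonal: diag(psi_pp, psi_qq). Second derivatives: psi_pp(3)=2; psi_qq(1)=6, psi_qq(3)=-6.
Saddle points occur where the two diagonal entries have opposite signs: (3, 3). Count: 1.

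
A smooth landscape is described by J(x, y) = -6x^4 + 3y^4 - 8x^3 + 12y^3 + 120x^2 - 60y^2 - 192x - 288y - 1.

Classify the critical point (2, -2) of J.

The mixed partial ∂²J/∂x∂y is 0, so the Hessian at any point is diag(J_xx, J_yy) = diag(24(-3x^2 - 2x + 10), 12(3y^2 + 6y - 10)).
At (2, -2): H = diag(-144, -120).
Both eigenvalues are negative, so H is negative definite: a local maximum.

local maximum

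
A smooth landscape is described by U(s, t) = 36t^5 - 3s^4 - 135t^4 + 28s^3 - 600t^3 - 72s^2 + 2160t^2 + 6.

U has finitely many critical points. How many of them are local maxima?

U separates as a function of s plus a function of t, so ∇U=0 decouples.
∂U/∂s = -12s(s - 4)(s - 3) = 0 at s ∈ {0, 3, 4}; ∂U/∂t = 180t(t - 4)(t - 2)(t + 3) = 0 at t ∈ {-3, 0, 2, 4}.
The Hessian is diagonal: diag(U_ss, U_tt). Second derivatives: U_ss(0)=-144, U_ss(3)=36, U_ss(4)=-48; U_tt(-3)=-18900, U_tt(0)=4320, U_tt(2)=-3600, U_tt(4)=10080.
Local maxima occur where both diagonal entries negative: (0, -3), (0, 2), (4, -3), (4, 2). Count: 4.

4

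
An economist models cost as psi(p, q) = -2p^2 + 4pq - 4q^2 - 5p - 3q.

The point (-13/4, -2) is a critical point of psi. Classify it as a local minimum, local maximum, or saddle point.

local maximum

The Hessian of psi is constant: H = [[-4, 4], [4, -8]].
det(H) = (-4)·(-8) − 4² = 16.
det(H) > 0 and tr(H) = -12 < 0, so H is negative definite and the point is a local maximum.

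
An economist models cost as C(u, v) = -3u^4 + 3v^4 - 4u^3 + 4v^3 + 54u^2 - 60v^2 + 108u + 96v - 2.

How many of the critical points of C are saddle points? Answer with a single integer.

C separates as a function of u plus a function of v, so ∇C=0 decouples.
∂C/∂u = -12(u - 3)(u + 1)(u + 3) = 0 at u ∈ {-3, -1, 3}; ∂C/∂v = 12(v - 2)(v - 1)(v + 4) = 0 at v ∈ {-4, 1, 2}.
The Hessian is diagonal: diag(C_uu, C_vv). Second derivatives: C_uu(-3)=-144, C_uu(-1)=96, C_uu(3)=-288; C_vv(-4)=360, C_vv(1)=-60, C_vv(2)=72.
Saddle points occur where the two diagonal entries have opposite signs: (-3, -4), (-3, 2), (-1, 1), (3, -4), (3, 2). Count: 5.

5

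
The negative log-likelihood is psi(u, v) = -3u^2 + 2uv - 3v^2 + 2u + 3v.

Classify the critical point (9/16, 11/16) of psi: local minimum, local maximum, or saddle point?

The Hessian of psi is constant: H = [[-6, 2], [2, -6]].
det(H) = (-6)·(-6) − 2² = 32.
det(H) > 0 and tr(H) = -12 < 0, so H is negative definite and the point is a local maximum.

local maximum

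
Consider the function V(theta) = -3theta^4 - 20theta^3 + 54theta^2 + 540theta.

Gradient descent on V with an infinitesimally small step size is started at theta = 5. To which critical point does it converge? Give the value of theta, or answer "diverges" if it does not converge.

diverges

V'(theta) = -12(theta - 3)(theta + 3)(theta + 5), so V'(5) = -1920.
Gradient descent moves in the -V' direction, i.e. theta is increasing.
There is no critical point above theta=5, and V' keeps the same sign, so the iterate runs off to +∞.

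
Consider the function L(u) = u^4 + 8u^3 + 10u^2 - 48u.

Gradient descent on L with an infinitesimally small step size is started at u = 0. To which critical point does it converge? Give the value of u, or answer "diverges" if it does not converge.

1

L'(u) = 4(u - 1)(u + 3)(u + 4), so L'(0) = -48.
Gradient descent moves in the -L' direction, i.e. u is increasing.
The nearest critical point in that direction is u = 1, where L'' = 80 > 0 (a local minimum). The iterate converges there.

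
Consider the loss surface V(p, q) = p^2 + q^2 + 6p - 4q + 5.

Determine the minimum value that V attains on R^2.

V(p,q) separates as A(p) + B(q) + 5, so its minimum is min A + min B + 5.
A'(p) = 2p + 6 vanishes at p ∈ {-3}; B'(q) = 2q - 4 vanishes at q ∈ {2}.
Local minima of A (where A''>0): A(-3)=-9. Local minima of B: B(2)=-4.
So the global minimum of V is A(-3) + B(2) + 5 = -9 − 4 + 5 = -8, attained at (-3, 2).

-8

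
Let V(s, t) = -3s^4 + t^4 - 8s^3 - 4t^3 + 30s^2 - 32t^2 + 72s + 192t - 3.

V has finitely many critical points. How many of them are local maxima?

2

V separates as a function of s plus a function of t, so ∇V=0 decouples.
∂V/∂s = -12(s - 2)(s + 1)(s + 3) = 0 at s ∈ {-3, -1, 2}; ∂V/∂t = 4(t - 4)(t - 3)(t + 4) = 0 at t ∈ {-4, 3, 4}.
The Hessian is diagonal: diag(V_ss, V_tt). Second derivatives: V_ss(-3)=-120, V_ss(-1)=72, V_ss(2)=-180; V_tt(-4)=224, V_tt(3)=-28, V_tt(4)=32.
Local maxima occur where both diagonal entries negative: (-3, 3), (2, 3). Count: 2.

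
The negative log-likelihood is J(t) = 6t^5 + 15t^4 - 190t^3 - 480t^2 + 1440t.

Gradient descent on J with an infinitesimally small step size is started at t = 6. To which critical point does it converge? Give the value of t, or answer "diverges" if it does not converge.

4

J'(t) = 30(t - 4)(t - 1)(t + 3)(t + 4), so J'(6) = 27000.
Gradient descent moves in the -J' direction, i.e. t is decreasing.
The nearest critical point in that direction is t = 4, where J'' = 5040 > 0 (a local minimum). The iterate converges there.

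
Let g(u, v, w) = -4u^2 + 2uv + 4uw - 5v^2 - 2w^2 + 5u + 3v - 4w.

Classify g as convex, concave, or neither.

g is quadratic, so its Hessian is the constant matrix H = [[-8, 2, 4], [2, -10, 0], [4, 0, -4]].
Leading principal minors: -8, 76, -144.
Signs alternate −, +, − ⇒ H ≺ 0 ⇒ concave.

concave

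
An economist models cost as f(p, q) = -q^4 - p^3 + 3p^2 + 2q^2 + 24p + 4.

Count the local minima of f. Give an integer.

f separates as a function of p plus a function of q, so ∇f=0 decouples.
∂f/∂p = -3(p - 4)(p + 2) = 0 at p ∈ {-2, 4}; ∂f/∂q = -4q(q - 1)(q + 1) = 0 at q ∈ {-1, 0, 1}.
The Hessian is diagonal: diag(f_pp, f_qq). Second derivatives: f_pp(-2)=18, f_pp(4)=-18; f_qq(-1)=-8, f_qq(0)=4, f_qq(1)=-8.
Local minima occur where both diagonal entries positive: (-2, 0). Count: 1.

1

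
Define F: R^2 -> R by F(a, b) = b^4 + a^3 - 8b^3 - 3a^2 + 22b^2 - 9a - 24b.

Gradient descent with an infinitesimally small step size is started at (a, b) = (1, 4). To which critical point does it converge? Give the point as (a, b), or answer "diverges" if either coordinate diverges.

F is separable, so gradient descent decouples: a follows -∂F/∂a, b follows -∂F/∂b.
∂F/∂a = 3(a - 3)(a + 1); at a=1 this is -12, so a increases.
∂F/∂b = 4(b - 3)(b - 2)(b - 1); at b=4 this is 24, so b decreases.
a converges to its nearest critical value 3 (a local min of the a-part); b converges to 3. The iterate converges to (3, 3).

(3, 3)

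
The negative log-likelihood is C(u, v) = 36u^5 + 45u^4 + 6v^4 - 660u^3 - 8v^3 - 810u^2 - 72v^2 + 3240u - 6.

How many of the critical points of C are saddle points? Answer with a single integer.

C separates as a function of u plus a function of v, so ∇C=0 decouples.
∂C/∂u = 180(u - 3)(u - 1)(u + 2)(u + 3) = 0 at u ∈ {-3, -2, 1, 3}; ∂C/∂v = 24v(v - 3)(v + 2) = 0 at v ∈ {-2, 0, 3}.
The Hessian is diagonal: diag(C_uu, C_vv). Second derivatives: C_uu(-3)=-4320, C_uu(-2)=2700, C_uu(1)=-4320, C_uu(3)=10800; C_vv(-2)=240, C_vv(0)=-144, C_vv(3)=360.
Saddle points occur where the two diagonal entries have opposite signs: (-3, -2), (-3, 3), (-2, 0), (1, -2), (1, 3), (3, 0). Count: 6.

6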